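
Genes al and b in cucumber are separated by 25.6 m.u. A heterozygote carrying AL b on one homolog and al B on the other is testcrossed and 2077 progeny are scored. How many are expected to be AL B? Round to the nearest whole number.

A map distance of 25.6 m.u. corresponds to a recombination frequency of 0.256.
The F1 is AL b / al B, so AL B is a recombinant gamete class with expected frequency r/2 = 0.256/2 = 0.1280.
Expected number = 0.1280 × 2077 = 265.86 ≈ 266.

266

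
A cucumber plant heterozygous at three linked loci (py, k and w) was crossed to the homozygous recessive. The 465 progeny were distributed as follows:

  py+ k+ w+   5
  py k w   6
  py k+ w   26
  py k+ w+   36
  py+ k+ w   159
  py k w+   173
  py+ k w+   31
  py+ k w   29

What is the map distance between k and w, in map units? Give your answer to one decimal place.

16.3 map units

The two most frequent reciprocal classes, py+ k+ w and py k w+, are the parental types, so the F1 was py+ k+ w / py k w+.
The two rarest classes, py+ k+ w+ and py k w, are the double crossovers. Comparing them with the parentals, only the w allele has switched, so w is the middle locus and the order is k – w – py.
Crossovers in the k–w interval produce the single-crossover classes py+ k w and py k+ w+ (29 + 36 = 65) plus the double crossovers (11).
RF(k–w) = (65 + 11) / 465 = 76/465 = 0.1634 → 16.3 map units.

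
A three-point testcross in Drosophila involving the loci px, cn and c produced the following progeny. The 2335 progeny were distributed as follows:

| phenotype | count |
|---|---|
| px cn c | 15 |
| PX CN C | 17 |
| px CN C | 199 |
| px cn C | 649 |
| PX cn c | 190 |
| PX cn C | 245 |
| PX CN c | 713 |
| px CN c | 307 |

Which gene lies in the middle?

c

The two most frequent reciprocal classes, px cn C and PX CN c, are the parental types, so the F1 was px cn C / PX CN c.
The two rarest classes, px cn c and PX CN C, are the double crossovers. Comparing them with the parentals, only the c allele has switched, so c is the middle locus and the order is px – c – cn.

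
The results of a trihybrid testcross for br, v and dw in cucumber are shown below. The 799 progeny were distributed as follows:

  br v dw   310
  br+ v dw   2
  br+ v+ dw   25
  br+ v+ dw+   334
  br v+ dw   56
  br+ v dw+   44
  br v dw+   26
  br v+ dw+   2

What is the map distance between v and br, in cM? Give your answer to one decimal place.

13.0 cM

The two most frequent reciprocal classes, br v dw and br+ v+ dw+, are the parental types, so the F1 was br v dw / br+ v+ dw+.
The two rarest classes, br+ v dw and br v+ dw+, are the double crossovers. Comparing them with the parentals, only the br allele has switched, so br is the middle locus and the order is v – br – dw.
Crossovers in the v–br interval produce the single-crossover classes br v+ dw and br+ v dw+ (56 + 44 = 100) plus the double crossovers (4).
RF(v–br) = (100 + 4) / 799 = 104/799 = 0.1302 → 13.0 cM.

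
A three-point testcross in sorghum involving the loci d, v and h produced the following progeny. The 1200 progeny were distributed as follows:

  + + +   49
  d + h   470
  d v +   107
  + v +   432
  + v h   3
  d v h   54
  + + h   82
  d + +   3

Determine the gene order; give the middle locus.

h

The two most frequent reciprocal classes, + v + and d + h, are the parental types, so the F1 was + v + / d + h.
The two rarest classes, + v h and d + +, are the double crossovers. Comparing them with the parentals, only the h allele has switched, so h is the middle locus and the order is v – h – d.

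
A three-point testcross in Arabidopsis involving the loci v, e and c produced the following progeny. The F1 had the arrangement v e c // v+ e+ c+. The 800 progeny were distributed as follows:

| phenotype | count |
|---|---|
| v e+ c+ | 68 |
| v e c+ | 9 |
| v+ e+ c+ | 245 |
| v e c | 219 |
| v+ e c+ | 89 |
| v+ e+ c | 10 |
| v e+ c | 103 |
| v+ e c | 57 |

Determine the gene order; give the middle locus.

c

The two rarest classes, v e c+ and v+ e+ c, are the double crossovers. Comparing them with the parentals, only the c allele has switched, so c is the middle locus and the order is e – c – v.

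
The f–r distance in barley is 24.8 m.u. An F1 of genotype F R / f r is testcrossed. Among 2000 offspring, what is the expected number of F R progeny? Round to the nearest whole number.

752

A map distance of 24.8 m.u. corresponds to a recombination frequency of 0.248.
The F1 is F R / f r, so F R is a parental gamete class with expected frequency (1 − r)/2 = 0.752/2 = 0.3760.
Expected number = 0.3760 × 2000 = 752.00 ≈ 752.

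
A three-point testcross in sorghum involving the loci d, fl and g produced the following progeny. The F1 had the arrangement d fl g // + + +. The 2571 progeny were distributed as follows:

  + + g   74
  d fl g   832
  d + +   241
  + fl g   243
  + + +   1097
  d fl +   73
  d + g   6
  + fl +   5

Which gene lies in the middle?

fl

The two rarest classes, d + g and + fl +, are the double crossovers. Comparing them with the parentals, only the fl allele has switched, so fl is the middle locus and the order is d – fl – g.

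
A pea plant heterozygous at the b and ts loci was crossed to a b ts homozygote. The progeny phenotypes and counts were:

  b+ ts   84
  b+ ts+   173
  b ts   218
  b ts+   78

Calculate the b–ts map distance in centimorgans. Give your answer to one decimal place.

29.3 centimorgans

The two most frequent classes, b+ ts+ (173) and b ts (218), are the parental types, so the F1 was b+ ts+ / b ts.
The recombinant classes are b+ ts and b ts+: 84 + 78 = 162.
Recombination frequency = 162/553 = 0.2929 ≈ 29.3%, i.e. 29.3 centimorgans.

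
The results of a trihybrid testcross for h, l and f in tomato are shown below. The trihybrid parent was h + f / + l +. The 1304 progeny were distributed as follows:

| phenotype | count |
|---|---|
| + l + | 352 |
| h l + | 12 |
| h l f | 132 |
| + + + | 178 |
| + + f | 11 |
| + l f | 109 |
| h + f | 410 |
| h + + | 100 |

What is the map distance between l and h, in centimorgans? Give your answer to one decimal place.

25.5 centimorgans

The two rarest classes, + + f and h l +, are the double crossovers. Comparing them with the parentals, only the h allele has switched, so h is the middle locus and the order is l – h – f.
Crossovers in the l–h interval produce the single-crossover classes h l f and + + + (132 + 178 = 310) plus the double crossovers (23).
RF(l–h) = (310 + 23) / 1304 = 333/1304 = 0.2554 → 25.5 centimorgans.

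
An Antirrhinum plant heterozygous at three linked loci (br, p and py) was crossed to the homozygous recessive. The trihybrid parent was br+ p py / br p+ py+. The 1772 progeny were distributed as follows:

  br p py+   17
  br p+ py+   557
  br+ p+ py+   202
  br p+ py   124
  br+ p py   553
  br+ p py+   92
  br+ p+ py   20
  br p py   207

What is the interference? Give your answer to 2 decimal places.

The two rarest classes, br+ p+ py and br p py+, are the double crossovers. Comparing them with the parentals, only the p allele has switched, so p is the middle locus and the order is py – p – br.
py–p: (216 + 37)/1772 = 0.1428; p–br: (409 + 37)/1772 = 0.2517.
Expected DCO frequency = 0.1428 × 0.2517 ≈ 0.03594; observed = 37/1772 ≈ 0.02088.
Coefficient of coincidence = 0.02088/0.03594 ≈ 0.58; interference = 1 − 0.58 = 0.42.

0.42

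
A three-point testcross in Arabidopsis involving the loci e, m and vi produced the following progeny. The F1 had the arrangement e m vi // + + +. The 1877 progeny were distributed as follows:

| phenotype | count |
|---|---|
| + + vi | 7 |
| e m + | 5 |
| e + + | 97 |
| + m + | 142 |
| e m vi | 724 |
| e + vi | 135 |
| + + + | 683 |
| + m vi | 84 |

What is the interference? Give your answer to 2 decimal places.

The two rarest classes, e m + and + + vi, are the double crossovers. Comparing them with the parentals, only the vi allele has switched, so vi is the middle locus and the order is m – vi – e.
m–vi: (277 + 12)/1877 = 0.1540; vi–e: (181 + 12)/1877 = 0.1028.
Expected DCO frequency = 0.1540 × 0.1028 ≈ 0.01583; observed = 12/1877 ≈ 0.00639.
Coefficient of coincidence = 0.00639/0.01583 ≈ 0.40; interference = 1 − 0.40 = 0.60.

0.60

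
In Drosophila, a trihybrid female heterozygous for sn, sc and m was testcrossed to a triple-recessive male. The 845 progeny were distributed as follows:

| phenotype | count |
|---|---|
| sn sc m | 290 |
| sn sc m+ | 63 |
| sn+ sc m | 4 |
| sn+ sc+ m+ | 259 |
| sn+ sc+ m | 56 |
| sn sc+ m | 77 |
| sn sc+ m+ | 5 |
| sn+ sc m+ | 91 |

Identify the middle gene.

The two most frequent reciprocal classes, sn+ sc+ m+ and sn sc m, are the parental types, so the F1 was sn+ sc+ m+ / sn sc m.
The two rarest classes, sn sc+ m+ and sn+ sc m, are the double crossovers. Comparing them with the parentals, only the sn allele has switched, so sn is the middle locus and the order is m – sn – sc.

sn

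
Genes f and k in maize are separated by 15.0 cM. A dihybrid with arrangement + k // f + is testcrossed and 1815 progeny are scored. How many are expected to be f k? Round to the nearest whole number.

136

A map distance of 15.0 cM corresponds to a recombination frequency of 0.150.
The F1 is + k / f +, so f k is a recombinant gamete class with expected frequency r/2 = 0.150/2 = 0.0750.
Expected number = 0.0750 × 1815 = 136.12 ≈ 136.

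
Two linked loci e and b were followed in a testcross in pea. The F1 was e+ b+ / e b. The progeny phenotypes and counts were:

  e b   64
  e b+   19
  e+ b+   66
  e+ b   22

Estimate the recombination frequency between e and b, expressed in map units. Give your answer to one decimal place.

The recombinant classes are e+ b and e b+: 22 + 19 = 41.
Recombination frequency = 41/171 = 0.2398 ≈ 24.0%, i.e. 24.0 map units.

24.0 map units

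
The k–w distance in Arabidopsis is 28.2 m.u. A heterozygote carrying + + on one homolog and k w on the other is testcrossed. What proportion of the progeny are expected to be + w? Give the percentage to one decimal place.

A map distance of 28.2 m.u. corresponds to a recombination frequency of 0.282.
The F1 is + + / k w, so + w is a recombinant gamete class with expected frequency r/2 = 0.282/2 = 0.1410.
That is 0.1410 = 14.1% of the progeny.

14.1%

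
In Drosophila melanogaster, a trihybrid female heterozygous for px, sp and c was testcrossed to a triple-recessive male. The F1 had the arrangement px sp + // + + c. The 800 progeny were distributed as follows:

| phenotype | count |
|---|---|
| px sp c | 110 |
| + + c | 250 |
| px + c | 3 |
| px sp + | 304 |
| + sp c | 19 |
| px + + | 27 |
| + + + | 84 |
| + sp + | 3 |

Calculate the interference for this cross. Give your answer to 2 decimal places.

The two rarest classes, + sp + and px + c, are the double crossovers. Comparing them with the parentals, only the px allele has switched, so px is the middle locus and the order is sp – px – c.
sp–px: (46 + 6)/800 = 0.0650; px–c: (194 + 6)/800 = 0.2500.
Expected DCO frequency = 0.0650 × 0.2500 ≈ 0.01625; observed = 6/800 ≈ 0.00750.
Coefficient of coincidence = 0.00750/0.01625 ≈ 0.46; interference = 1 − 0.46 = 0.54.

0.54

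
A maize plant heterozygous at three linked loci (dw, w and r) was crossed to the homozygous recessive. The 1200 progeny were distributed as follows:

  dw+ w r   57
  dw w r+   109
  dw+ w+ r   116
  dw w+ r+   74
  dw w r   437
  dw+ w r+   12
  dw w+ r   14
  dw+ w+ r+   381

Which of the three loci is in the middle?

The two most frequent reciprocal classes, dw+ w+ r+ and dw w r, are the parental types, so the F1 was dw+ w+ r+ / dw w r.
The two rarest classes, dw+ w r+ and dw w+ r, are the double crossovers. Comparing them with the parentals, only the w allele has switched, so w is the middle locus and the order is r – w – dw.

w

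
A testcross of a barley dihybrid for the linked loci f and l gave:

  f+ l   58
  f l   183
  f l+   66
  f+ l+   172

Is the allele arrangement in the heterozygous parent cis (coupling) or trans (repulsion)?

The two most frequent classes are f+ l+ (172) and f l (183); these are the parental (non-recombinant) types.
So the F1 carried f+ l+ on one chromosome and f l on the other — the recessive alleles are on the same chromosome (cis / coupling).

cis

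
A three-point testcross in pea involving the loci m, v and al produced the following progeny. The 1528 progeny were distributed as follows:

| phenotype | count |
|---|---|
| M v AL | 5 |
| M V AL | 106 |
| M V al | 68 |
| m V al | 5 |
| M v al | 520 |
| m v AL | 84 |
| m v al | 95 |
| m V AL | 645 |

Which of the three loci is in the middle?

The two most frequent reciprocal classes, m V AL and M v al, are the parental types, so the F1 was m V AL / M v al.
The two rarest classes, m V al and M v AL, are the double crossovers. Comparing them with the parentals, only the al allele has switched, so al is the middle locus and the order is v – al – m.

al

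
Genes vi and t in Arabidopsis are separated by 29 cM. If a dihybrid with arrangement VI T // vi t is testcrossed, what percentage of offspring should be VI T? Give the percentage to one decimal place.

35.5%

A map distance of 29 cM corresponds to a recombination frequency of 0.290.
The F1 is VI T / vi t, so VI T is a parental gamete class with expected frequency (1 − r)/2 = 0.710/2 = 0.3550.
That is 0.3550 = 35.5% of the progeny.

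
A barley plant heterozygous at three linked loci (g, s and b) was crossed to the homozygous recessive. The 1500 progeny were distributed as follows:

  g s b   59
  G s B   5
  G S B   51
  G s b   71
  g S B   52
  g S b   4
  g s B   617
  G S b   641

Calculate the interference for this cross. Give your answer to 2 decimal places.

0.14

The two most frequent reciprocal classes, G S b and g s B, are the parental types, so the F1 was G S b / g s B.
The two rarest classes, g S b and G s B, are the double crossovers. Comparing them with the parentals, only the g allele has switched, so g is the middle locus and the order is s – g – b.
s–g: (123 + 9)/1500 = 0.0880; g–b: (110 + 9)/1500 = 0.0793.
Expected DCO frequency = 0.0880 × 0.0793 ≈ 0.00698; observed = 9/1500 ≈ 0.00600.
Coefficient of coincidence = 0.00600/0.00698 ≈ 0.86; interference = 1 − 0.86 = 0.14.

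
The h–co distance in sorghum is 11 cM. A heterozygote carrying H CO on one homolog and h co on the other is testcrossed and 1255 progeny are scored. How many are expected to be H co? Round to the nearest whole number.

69

A map distance of 11 cM corresponds to a recombination frequency of 0.110.
The F1 is H CO / h co, so H co is a recombinant gamete class with expected frequency r/2 = 0.110/2 = 0.0550.
Expected number = 0.0550 × 1255 = 69.03 ≈ 69.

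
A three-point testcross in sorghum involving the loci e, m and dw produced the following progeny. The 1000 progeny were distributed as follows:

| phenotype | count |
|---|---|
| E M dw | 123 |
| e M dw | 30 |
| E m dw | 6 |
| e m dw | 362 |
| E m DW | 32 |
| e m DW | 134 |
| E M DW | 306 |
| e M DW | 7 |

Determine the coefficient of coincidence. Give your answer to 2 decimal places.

0.64

The two most frequent reciprocal classes, E M DW and e m dw, are the parental types, so the F1 was E M DW / e m dw.
The two rarest classes, e M DW and E m dw, are the double crossovers. Comparing them with the parentals, only the e allele has switched, so e is the middle locus and the order is m – e – dw.
m–e: (62 + 13)/1000 = 0.0750; e–dw: (257 + 13)/1000 = 0.2700.
Expected DCO frequency = 0.0750 × 0.2700 ≈ 0.02025; observed = 13/1000 ≈ 0.01300.
Coefficient of coincidence = 0.01300/0.02025 ≈ 0.64.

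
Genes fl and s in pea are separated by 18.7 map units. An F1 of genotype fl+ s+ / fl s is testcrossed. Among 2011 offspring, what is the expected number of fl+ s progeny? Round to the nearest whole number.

188

A map distance of 18.7 map units corresponds to a recombination frequency of 0.187.
The F1 is fl+ s+ / fl s, so fl+ s is a recombinant gamete class with expected frequency r/2 = 0.187/2 = 0.0935.
Expected number = 0.0935 × 2011 = 188.03 ≈ 188.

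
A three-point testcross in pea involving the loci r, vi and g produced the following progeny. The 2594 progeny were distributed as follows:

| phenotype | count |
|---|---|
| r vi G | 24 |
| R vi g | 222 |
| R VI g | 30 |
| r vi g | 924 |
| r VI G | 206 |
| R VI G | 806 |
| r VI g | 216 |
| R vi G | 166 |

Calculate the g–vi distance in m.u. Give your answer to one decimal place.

16.8 m.u.

The two most frequent reciprocal classes, r vi g and R VI G, are the parental types, so the F1 was r vi g / R VI G.
The two rarest classes, r vi G and R VI g, are the double crossovers. Comparing them with the parentals, only the g allele has switched, so g is the middle locus and the order is vi – g – r.
Crossovers in the vi–g interval produce the single-crossover classes r VI g and R vi G (216 + 166 = 382) plus the double crossovers (54).
RF(vi–g) = (382 + 54) / 2594 = 436/2594 = 0.1681 → 16.8 m.u.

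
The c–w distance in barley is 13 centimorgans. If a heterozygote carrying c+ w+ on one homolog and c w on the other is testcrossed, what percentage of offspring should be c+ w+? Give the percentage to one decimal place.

43.5%

A map distance of 13 centimorgans corresponds to a recombination frequency of 0.130.
The F1 is c+ w+ / c w, so c+ w+ is a parental gamete class with expected frequency (1 − r)/2 = 0.870/2 = 0.4350.
That is 0.4350 = 43.5% of the progeny.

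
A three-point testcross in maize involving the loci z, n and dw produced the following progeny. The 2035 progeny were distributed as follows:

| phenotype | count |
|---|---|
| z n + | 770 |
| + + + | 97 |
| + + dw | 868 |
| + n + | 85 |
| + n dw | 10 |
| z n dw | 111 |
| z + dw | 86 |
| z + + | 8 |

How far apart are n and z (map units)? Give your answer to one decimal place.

The two most frequent reciprocal classes, z n + and + + dw, are the parental types, so the F1 was z n + / + + dw.
The two rarest classes, z + + and + n dw, are the double crossovers. Comparing them with the parentals, only the n allele has switched, so n is the middle locus and the order is z – n – dw.
Crossovers in the z–n interval produce the single-crossover classes + n + and z + dw (85 + 86 = 171) plus the double crossovers (18).
RF(z–n) = (171 + 18) / 2035 = 189/2035 = 0.0929 → 9.3 map units.

9.3 map units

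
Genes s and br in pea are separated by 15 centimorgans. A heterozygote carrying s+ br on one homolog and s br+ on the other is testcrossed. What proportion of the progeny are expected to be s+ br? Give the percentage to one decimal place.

42.5%

A map distance of 15 centimorgans corresponds to a recombination frequency of 0.150.
The F1 is s+ br / s br+, so s+ br is a parental gamete class with expected frequency (1 − r)/2 = 0.850/2 = 0.4250.
That is 0.4250 = 42.5% of the progeny.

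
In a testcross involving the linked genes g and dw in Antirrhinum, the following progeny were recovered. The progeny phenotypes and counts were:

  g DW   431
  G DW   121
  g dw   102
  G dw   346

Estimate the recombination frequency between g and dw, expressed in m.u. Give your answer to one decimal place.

The two most frequent classes, G dw (346) and g DW (431), are the parental types, so the F1 was G dw / g DW.
The recombinant classes are G DW and g dw: 121 + 102 = 223.
Recombination frequency = 223/1000 = 0.2230 ≈ 22.3%, i.e. 22.3 m.u.

22.3 m.u.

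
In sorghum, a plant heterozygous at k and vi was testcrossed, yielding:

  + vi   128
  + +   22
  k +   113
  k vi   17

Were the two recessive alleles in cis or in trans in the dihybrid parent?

The two most frequent classes are + vi (128) and k + (113); these are the parental (non-recombinant) types.
So the F1 carried + vi on one chromosome and k + on the other — the recessive alleles are on opposite chromosomes (trans / repulsion).

trans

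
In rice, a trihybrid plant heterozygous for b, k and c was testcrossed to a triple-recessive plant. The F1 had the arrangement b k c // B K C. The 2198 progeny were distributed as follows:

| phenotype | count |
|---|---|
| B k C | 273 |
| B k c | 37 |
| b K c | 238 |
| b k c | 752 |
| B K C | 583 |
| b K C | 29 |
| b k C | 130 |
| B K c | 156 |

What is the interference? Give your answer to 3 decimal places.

The two rarest classes, B k c and b K C, are the double crossovers. Comparing them with the parentals, only the b allele has switched, so b is the middle locus and the order is k – b – c.
k–b: (511 + 66)/2198 = 0.2625; b–c: (286 + 66)/2198 = 0.1601.
Expected DCO frequency = 0.2625 × 0.1601 ≈ 0.04203; observed = 66/2198 ≈ 0.03003.
Coefficient of coincidence = 0.03003/0.04203 ≈ 0.714; interference = 1 − 0.714 = 0.286.

0.286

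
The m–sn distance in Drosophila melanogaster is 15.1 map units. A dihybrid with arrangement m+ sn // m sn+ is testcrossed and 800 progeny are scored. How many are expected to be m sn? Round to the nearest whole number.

A map distance of 15.1 map units corresponds to a recombination frequency of 0.151.
The F1 is m+ sn / m sn+, so m sn is a recombinant gamete class with expected frequency r/2 = 0.151/2 = 0.0755.
Expected number = 0.0755 × 800 = 60.40 ≈ 60.

60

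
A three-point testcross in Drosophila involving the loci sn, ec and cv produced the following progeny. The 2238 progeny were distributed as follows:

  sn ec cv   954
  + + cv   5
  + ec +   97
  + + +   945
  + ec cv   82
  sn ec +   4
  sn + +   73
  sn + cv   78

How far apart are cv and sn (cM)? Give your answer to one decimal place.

The two most frequent reciprocal classes, + + + and sn ec cv, are the parental types, so the F1 was + + + / sn ec cv.
The two rarest classes, + + cv and sn ec +, are the double crossovers. Comparing them with the parentals, only the cv allele has switched, so cv is the middle locus and the order is ec – cv – sn.
Crossovers in the cv–sn interval produce the single-crossover classes sn + + and + ec cv (73 + 82 = 155) plus the double crossovers (9).
RF(cv–sn) = (155 + 9) / 2238 = 164/2238 = 0.0733 → 7.3 cM.

7.3 cM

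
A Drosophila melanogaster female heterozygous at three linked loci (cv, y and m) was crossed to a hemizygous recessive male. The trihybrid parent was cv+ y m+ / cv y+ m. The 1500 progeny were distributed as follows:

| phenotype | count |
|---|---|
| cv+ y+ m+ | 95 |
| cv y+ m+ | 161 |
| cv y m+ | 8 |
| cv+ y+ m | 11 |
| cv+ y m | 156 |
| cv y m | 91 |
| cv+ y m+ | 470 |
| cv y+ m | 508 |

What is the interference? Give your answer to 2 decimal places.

0.59

The two rarest classes, cv y m+ and cv+ y+ m, are the double crossovers. Comparing them with the parentals, only the cv allele has switched, so cv is the middle locus and the order is y – cv – m.
y–cv: (186 + 19)/1500 = 0.1367; cv–m: (317 + 19)/1500 = 0.2240.
Expected DCO frequency = 0.1367 × 0.2240 ≈ 0.03062; observed = 19/1500 ≈ 0.01267.
Coefficient of coincidence = 0.01267/0.03062 ≈ 0.41; interference = 1 − 0.41 = 0.59.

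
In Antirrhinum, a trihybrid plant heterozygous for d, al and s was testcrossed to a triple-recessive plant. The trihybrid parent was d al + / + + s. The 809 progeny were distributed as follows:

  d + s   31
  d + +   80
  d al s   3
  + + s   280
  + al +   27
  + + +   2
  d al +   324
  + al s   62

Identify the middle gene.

The two rarest classes, d al s and + + +, are the double crossovers. Comparing them with the parentals, only the s allele has switched, so s is the middle locus and the order is d – s – al.

s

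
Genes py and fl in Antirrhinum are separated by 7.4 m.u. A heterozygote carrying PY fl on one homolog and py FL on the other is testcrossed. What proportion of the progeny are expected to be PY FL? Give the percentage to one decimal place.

3.7%

A map distance of 7.4 m.u. corresponds to a recombination frequency of 0.074.
The F1 is PY fl / py FL, so PY FL is a recombinant gamete class with expected frequency r/2 = 0.074/2 = 0.0370.
That is 0.0370 = 3.7% of the progeny.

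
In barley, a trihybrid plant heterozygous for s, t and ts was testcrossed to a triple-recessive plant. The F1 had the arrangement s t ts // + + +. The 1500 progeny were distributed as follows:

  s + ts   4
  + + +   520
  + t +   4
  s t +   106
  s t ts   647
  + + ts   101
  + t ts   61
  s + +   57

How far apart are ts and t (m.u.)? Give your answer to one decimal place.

The two rarest classes, s + ts and + t +, are the double crossovers. Comparing them with the parentals, only the t allele has switched, so t is the middle locus and the order is ts – t – s.
Crossovers in the ts–t interval produce the single-crossover classes s t + and + + ts (106 + 101 = 207) plus the double crossovers (8).
RF(ts–t) = (207 + 8) / 1500 = 215/1500 = 0.1433 → 14.3 m.u.

14.3 m.u.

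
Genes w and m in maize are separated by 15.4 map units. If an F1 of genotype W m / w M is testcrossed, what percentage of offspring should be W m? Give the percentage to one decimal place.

A map distance of 15.4 map units corresponds to a recombination frequency of 0.154.
The F1 is W m / w M, so W m is a parental gamete class with expected frequency (1 − r)/2 = 0.846/2 = 0.4230.
That is 0.4230 = 42.3% of the progeny.

42.3%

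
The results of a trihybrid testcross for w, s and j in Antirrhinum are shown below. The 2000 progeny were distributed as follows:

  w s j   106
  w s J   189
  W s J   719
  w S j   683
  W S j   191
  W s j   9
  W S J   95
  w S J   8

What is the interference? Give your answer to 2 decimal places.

0.61

The two most frequent reciprocal classes, W s J and w S j, are the parental types, so the F1 was W s J / w S j.
The two rarest classes, W s j and w S J, are the double crossovers. Comparing them with the parentals, only the j allele has switched, so j is the middle locus and the order is w – j – s.
w–j: (380 + 17)/2000 = 0.1985; j–s: (201 + 17)/2000 = 0.1090.
Expected DCO frequency = 0.1985 × 0.1090 ≈ 0.02164; observed = 17/2000 ≈ 0.00850.
Coefficient of coincidence = 0.00850/0.02164 ≈ 0.39; interference = 1 − 0.39 = 0.61.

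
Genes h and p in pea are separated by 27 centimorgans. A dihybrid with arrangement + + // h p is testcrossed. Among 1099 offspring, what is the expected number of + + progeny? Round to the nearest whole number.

401

A map distance of 27 centimorgans corresponds to a recombination frequency of 0.270.
The F1 is + + / h p, so + + is a parental gamete class with expected frequency (1 − r)/2 = 0.730/2 = 0.3650.
Expected number = 0.3650 × 1099 = 401.13 ≈ 401.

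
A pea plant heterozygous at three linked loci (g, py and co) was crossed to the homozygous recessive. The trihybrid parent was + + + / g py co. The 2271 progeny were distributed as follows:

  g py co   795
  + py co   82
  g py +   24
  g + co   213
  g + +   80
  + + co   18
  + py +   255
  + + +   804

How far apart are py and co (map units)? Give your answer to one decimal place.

22.5 map units

The two rarest classes, + + co and g py +, are the double crossovers. Comparing them with the parentals, only the co allele has switched, so co is the middle locus and the order is g – co – py.
Crossovers in the co–py interval produce the single-crossover classes + py + and g + co (255 + 213 = 468) plus the double crossovers (42).
RF(co–py) = (468 + 42) / 2271 = 510/2271 = 0.2246 → 22.5 map units.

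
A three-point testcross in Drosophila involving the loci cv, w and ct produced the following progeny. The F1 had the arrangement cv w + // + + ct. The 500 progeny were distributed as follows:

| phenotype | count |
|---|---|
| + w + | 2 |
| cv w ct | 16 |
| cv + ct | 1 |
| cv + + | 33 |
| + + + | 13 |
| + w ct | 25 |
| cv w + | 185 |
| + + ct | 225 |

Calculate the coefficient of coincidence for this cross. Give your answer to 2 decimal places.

The two rarest classes, + w + and cv + ct, are the double crossovers. Comparing them with the parentals, only the cv allele has switched, so cv is the middle locus and the order is w – cv – ct.
w–cv: (58 + 3)/500 = 0.1220; cv–ct: (29 + 3)/500 = 0.0640.
Expected DCO frequency = 0.1220 × 0.0640 ≈ 0.00781; observed = 3/500 ≈ 0.00600.
Coefficient of coincidence = 0.00600/0.00781 ≈ 0.77.

0.77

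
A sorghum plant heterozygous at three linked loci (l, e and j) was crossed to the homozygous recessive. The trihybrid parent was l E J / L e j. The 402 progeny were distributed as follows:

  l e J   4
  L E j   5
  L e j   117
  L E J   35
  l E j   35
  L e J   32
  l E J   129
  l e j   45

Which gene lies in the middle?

The two rarest classes, l e J and L E j, are the double crossovers. Comparing them with the parentals, only the e allele has switched, so e is the middle locus and the order is l – e – j.

e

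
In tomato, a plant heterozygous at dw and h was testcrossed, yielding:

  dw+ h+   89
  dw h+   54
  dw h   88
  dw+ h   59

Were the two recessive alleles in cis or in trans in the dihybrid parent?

The two most frequent classes are dw+ h+ (89) and dw h (88); these are the parental (non-recombinant) types.
So the F1 carried dw+ h+ on one chromosome and dw h on the other — the recessive alleles are on the same chromosome (cis / coupling).

cis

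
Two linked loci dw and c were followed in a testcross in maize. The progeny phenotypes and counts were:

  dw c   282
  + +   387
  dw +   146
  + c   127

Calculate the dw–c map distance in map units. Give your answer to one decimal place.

29.0 map units

The two most frequent classes, + + (387) and dw c (282), are the parental types, so the F1 was + + / dw c.
The recombinant classes are + c and dw +: 127 + 146 = 273.
Recombination frequency = 273/942 = 0.2898 ≈ 29.0%, i.e. 29.0 map units.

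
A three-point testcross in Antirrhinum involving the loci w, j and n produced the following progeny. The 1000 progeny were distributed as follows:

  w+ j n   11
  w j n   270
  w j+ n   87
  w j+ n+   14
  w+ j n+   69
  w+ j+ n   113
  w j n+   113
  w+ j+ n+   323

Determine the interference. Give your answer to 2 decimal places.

0.45

The two most frequent reciprocal classes, w j n and w+ j+ n+, are the parental types, so the F1 was w j n / w+ j+ n+.
The two rarest classes, w+ j n and w j+ n+, are the double crossovers. Comparing them with the parentals, only the w allele has switched, so w is the middle locus and the order is n – w – j.
n–w: (226 + 25)/1000 = 0.2510; w–j: (156 + 25)/1000 = 0.1810.
Expected DCO frequency = 0.2510 × 0.1810 ≈ 0.04543; observed = 25/1000 ≈ 0.02500.
Coefficient of coincidence = 0.02500/0.04543 ≈ 0.55; interference = 1 − 0.55 = 0.45.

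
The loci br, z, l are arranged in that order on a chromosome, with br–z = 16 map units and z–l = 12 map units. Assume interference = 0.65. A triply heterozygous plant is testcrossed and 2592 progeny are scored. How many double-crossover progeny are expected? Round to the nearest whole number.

17

Map distances give recombination frequencies of 0.160 and 0.120 for the two intervals.
With interference 0.65 (so coincidence = 0.35), expected double-crossover frequency = 0.160 × 0.120 × 0.35 = 0.00672.
Expected number = 0.00672 × 2592 = 17.42 ≈ 17.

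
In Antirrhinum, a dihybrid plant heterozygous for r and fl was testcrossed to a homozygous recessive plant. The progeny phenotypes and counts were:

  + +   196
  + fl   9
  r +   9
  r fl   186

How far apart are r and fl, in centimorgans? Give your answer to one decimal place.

4.5 centimorgans

The two most frequent classes, + + (196) and r fl (186), are the parental types, so the F1 was + + / r fl.
The recombinant classes are + fl and r +: 9 + 9 = 18.
Recombination frequency = 18/400 = 0.0450 ≈ 4.5%, i.e. 4.5 centimorgans.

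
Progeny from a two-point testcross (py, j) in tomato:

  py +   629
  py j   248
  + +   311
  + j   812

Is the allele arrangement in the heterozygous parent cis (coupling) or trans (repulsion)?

The two most frequent classes are + j (812) and py + (629); these are the parental (non-recombinant) types.
So the F1 carried + j on one chromosome and py + on the other — the recessive alleles are on opposite chromosomes (trans / repulsion).

trans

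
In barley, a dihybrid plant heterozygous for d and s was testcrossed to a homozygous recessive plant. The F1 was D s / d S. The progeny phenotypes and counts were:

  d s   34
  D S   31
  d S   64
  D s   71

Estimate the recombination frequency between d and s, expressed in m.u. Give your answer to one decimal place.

The recombinant classes are D S and d s: 31 + 34 = 65.
Recombination frequency = 65/200 = 0.3250 ≈ 32.5%, i.e. 32.5 m.u.

32.5 m.u.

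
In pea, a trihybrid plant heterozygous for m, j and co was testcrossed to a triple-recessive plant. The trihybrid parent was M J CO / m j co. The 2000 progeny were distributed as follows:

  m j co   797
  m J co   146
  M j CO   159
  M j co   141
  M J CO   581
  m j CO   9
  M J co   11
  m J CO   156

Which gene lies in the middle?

co

The two rarest classes, M J co and m j CO, are the double crossovers. Comparing them with the parentals, only the co allele has switched, so co is the middle locus and the order is m – co – j.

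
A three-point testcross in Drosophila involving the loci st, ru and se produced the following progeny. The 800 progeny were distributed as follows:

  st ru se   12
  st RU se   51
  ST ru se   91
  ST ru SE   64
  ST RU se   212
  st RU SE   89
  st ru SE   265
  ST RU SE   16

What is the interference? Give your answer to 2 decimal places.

The two most frequent reciprocal classes, st ru SE and ST RU se, are the parental types, so the F1 was st ru SE / ST RU se.
The two rarest classes, st ru se and ST RU SE, are the double crossovers. Comparing them with the parentals, only the se allele has switched, so se is the middle locus and the order is st – se – ru.
st–se: (115 + 28)/800 = 0.1787; se–ru: (180 + 28)/800 = 0.2600.
Expected DCO frequency = 0.1787 × 0.2600 ≈ 0.04646; observed = 28/800 ≈ 0.03500.
Coefficient of coincidence = 0.03500/0.04646 ≈ 0.75; interference = 1 − 0.75 = 0.25.

0.25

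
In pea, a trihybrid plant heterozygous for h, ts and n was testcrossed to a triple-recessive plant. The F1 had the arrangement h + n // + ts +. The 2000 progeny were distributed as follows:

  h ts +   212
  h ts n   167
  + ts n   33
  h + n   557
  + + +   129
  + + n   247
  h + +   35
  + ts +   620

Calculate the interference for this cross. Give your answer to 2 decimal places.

0.29

The two rarest classes, h + + and + ts n, are the double crossovers. Comparing them with the parentals, only the n allele has switched, so n is the middle locus and the order is h – n – ts.
h–n: (459 + 68)/2000 = 0.2635; n–ts: (296 + 68)/2000 = 0.1820.
Expected DCO frequency = 0.2635 × 0.1820 ≈ 0.04796; observed = 68/2000 ≈ 0.03400.
Coefficient of coincidence = 0.03400/0.04796 ≈ 0.71; interference = 1 − 0.71 = 0.29.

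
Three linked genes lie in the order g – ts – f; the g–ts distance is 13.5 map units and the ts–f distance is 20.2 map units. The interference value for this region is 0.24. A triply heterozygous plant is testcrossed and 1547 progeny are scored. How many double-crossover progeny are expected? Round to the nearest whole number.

Map distances give recombination frequencies of 0.135 and 0.202 for the two intervals.
With interference 0.24 (so coincidence = 0.76), expected double-crossover frequency = 0.135 × 0.202 × 0.76 = 0.02073.
Expected number = 0.02073 × 1547 = 32.06 ≈ 32.

32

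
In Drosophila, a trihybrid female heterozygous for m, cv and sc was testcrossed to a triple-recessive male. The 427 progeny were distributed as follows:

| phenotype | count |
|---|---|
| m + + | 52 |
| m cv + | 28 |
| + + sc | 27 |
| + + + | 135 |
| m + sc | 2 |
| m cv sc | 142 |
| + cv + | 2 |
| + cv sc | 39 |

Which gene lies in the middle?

cv

The two most frequent reciprocal classes, m cv sc and + + +, are the parental types, so the F1 was m cv sc / + + +.
The two rarest classes, m + sc and + cv +, are the double crossovers. Comparing them with the parentals, only the cv allele has switched, so cv is the middle locus and the order is m – cv – sc.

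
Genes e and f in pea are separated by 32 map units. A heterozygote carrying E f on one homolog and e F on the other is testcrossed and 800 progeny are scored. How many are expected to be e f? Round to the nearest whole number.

A map distance of 32 map units corresponds to a recombination frequency of 0.320.
The F1 is E f / e F, so e f is a recombinant gamete class with expected frequency r/2 = 0.320/2 = 0.1600.
Expected number = 0.1600 × 800 = 128.00 ≈ 128.

128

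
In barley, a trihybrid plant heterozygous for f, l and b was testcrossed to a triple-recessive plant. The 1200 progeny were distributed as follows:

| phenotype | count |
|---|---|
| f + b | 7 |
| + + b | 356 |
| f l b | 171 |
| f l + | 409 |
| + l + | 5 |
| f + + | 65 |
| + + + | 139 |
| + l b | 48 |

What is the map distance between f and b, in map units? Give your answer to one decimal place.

The two most frequent reciprocal classes, + + b and f l +, are the parental types, so the F1 was + + b / f l +.
The two rarest classes, f + b and + l +, are the double crossovers. Comparing them with the parentals, only the f allele has switched, so f is the middle locus and the order is b – f – l.
Crossovers in the b–f interval produce the single-crossover classes + + + and f l b (139 + 171 = 310) plus the double crossovers (12).
RF(b–f) = (310 + 12) / 1200 = 322/1200 = 0.2683 → 26.8 map units.

26.8 map units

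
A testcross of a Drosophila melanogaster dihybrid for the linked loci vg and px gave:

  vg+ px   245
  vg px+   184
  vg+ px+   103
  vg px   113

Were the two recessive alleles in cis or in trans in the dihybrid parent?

trans

The two most frequent classes are vg+ px (245) and vg px+ (184); these are the parental (non-recombinant) types.
So the F1 carried vg+ px on one chromosome and vg px+ on the other — the recessive alleles are on opposite chromosomes (trans / repulsion).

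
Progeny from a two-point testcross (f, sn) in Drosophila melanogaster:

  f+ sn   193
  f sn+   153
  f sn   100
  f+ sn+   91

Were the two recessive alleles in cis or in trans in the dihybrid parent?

The two most frequent classes are f+ sn (193) and f sn+ (153); these are the parental (non-recombinant) types.
So the F1 carried f+ sn on one chromosome and f sn+ on the other — the recessive alleles are on opposite chromosomes (trans / repulsion).

trans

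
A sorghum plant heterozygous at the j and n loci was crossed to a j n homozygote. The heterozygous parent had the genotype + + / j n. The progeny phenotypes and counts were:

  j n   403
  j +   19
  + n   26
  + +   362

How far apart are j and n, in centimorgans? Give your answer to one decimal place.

The recombinant classes are + n and j +: 26 + 19 = 45.
Recombination frequency = 45/810 = 0.0556 ≈ 5.6%, i.e. 5.6 centimorgans.

5.6 centimorgans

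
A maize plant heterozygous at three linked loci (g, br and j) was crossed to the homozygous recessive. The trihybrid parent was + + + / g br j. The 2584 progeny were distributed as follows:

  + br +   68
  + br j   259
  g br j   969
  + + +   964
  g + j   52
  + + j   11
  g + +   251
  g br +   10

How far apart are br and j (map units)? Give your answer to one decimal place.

The two rarest classes, + + j and g br +, are the double crossovers. Comparing them with the parentals, only the j allele has switched, so j is the middle locus and the order is br – j – g.
Crossovers in the br–j interval produce the single-crossover classes + br + and g + j (68 + 52 = 120) plus the double crossovers (21).
RF(br–j) = (120 + 21) / 2584 = 141/2584 = 0.0546 → 5.5 map units.

5.5 map units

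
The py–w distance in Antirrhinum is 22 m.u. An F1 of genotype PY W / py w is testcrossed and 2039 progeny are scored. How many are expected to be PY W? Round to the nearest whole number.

795

A map distance of 22 m.u. corresponds to a recombination frequency of 0.220.
The F1 is PY W / py w, so PY W is a parental gamete class with expected frequency (1 − r)/2 = 0.780/2 = 0.3900.
Expected number = 0.3900 × 2039 = 795.21 ≈ 795.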